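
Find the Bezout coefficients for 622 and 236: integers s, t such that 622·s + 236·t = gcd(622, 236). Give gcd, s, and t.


Euclidean algorithm on (622, 236) — divide until remainder is 0:
  622 = 2 · 236 + 150
  236 = 1 · 150 + 86
  150 = 1 · 86 + 64
  86 = 1 · 64 + 22
  64 = 2 · 22 + 20
  22 = 1 · 20 + 2
  20 = 10 · 2 + 0
gcd(622, 236) = 2.
Track Bezout coefficients alongside the remainders: start with r₀ = 622 = a·1 + b·0 (s = 1, t = 0) and r₁ = 236 = a·0 + b·1 (s = 0, t = 1); each new remainder r_{k+1} = r_{k-1} − q_k·r_k inherits s_{k+1} = s_{k-1} − q_k·s_k, t_{k+1} = t_{k-1} − q_k·t_k, so r_k = a·s_k + b·t_k at every step:
  q = 2: r = 150, s = 1 − 2·0 = 1, t = 0 − 2·1 = -2  (check: 622·1 + 236·(-2) = 150)
  q = 1: r = 86, s = 0 − 1·1 = -1, t = 1 − 1·(-2) = 3  (check: 622·(-1) + 236·3 = 86)
  q = 1: r = 64, s = 1 − 1·(-1) = 2, t = -2 − 1·3 = -5  (check: 622·2 + 236·(-5) = 64)
  q = 1: r = 22, s = -1 − 1·2 = -3, t = 3 − 1·(-5) = 8  (check: 622·(-3) + 236·8 = 22)
  q = 2: r = 20, s = 2 − 2·(-3) = 8, t = -5 − 2·8 = -21  (check: 622·8 + 236·(-21) = 20)
  q = 1: r = 2, s = -3 − 1·8 = -11, t = 8 − 1·(-21) = 29  (check: 622·(-11) + 236·29 = 2)
The row with r = 2 (the gcd) gives the Bezout coefficients s = -11, t = 29.
Result: 622 · (-11) + 236 · (29) = 2.

gcd(622, 236) = 2; s = -11, t = 29 (check: 622·(-11) + 236·29 = 2).


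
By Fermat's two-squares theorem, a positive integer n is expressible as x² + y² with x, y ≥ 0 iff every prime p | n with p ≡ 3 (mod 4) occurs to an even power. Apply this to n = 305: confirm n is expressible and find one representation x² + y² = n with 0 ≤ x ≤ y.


Step 1: Factor n = 305 = 5 · 61.
Step 2: Check the mod-4 condition on each prime factor: 5 ≡ 1 (mod 4), exponent 1; 61 ≡ 1 (mod 4), exponent 1.
All primes ≡ 3 (mod 4) appear to even exponent (or don't appear), so by the two-squares theorem n IS expressible as a sum of two squares.
Step 3: Build a representation. Here n = 5 · 61 is a product of primes ≡ 1 (mod 4). Each prime p ≡ 1 (mod 4) is itself a sum of two squares; find a² by testing p − a² for a perfect square:
  5: 5 − 1² = 4 = 2² ⇒ 5 = 1² + 2².
  61: 61 − 1² = 60, 61 − 2² = 57, 61 − 3² = 52, 61 − 4² = 45, 61 − 5² = 36 = 6² ⇒ 61 = 5² + 6².
  Combine using the Brahmagupta–Fibonacci identity (a² + b²)(c² + d²) = (ac − bd)² + (ad + bc)² = (ac + bd)² + (ad − bc)²:
  5 · 61 = 305: from (1² + 2²)(5² + 6²), take (1·5 − 2·6, 1·6 + 2·5) = (5 − 12, 6 + 10) = (-7, 16); dropping signs (only squares matter) gives (7, 16); check 7² + 16² = 49 + 256 = 305 ✓.
Step 4: Order so x ≤ y and verify: 7² + 16² = 49 + 256 = 305 = n. ✓

n = 305 = 7² + 16² (one valid representation with x ≤ y).


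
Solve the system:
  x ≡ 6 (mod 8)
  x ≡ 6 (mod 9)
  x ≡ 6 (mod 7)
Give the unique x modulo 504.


Moduli 8, 9, 7 are pairwise coprime; by CRT there is a unique solution modulo M = 8 · 9 · 7 = 504.
Solve pairwise, accumulating the modulus:
  Start with x ≡ 6 (mod 8).
  Combine with x ≡ 6 (mod 9): since gcd(8, 9) = 1, we get a unique residue mod 72.
    Write x = 6 + 8·t and substitute into x ≡ 6 (mod 9): 8·t ≡ 6 − 6 = 0 (mod 9).
    The inverse of 8 mod 9 is 8 (since 8·8 = 64 = 7·9 + 1), so t ≡ 8·0 = 0 ≡ 0 (mod 9).
    Then x = 6 + 8·0 = 6, valid modulo lcm(8, 9) = 72: x ≡ 6 (mod 72).
  Combine with x ≡ 6 (mod 7): since gcd(72, 7) = 1, we get a unique residue mod 504.
    Write x = 6 + 72·t and substitute into x ≡ 6 (mod 7): 72·t ≡ 6 − 6 = 0 (mod 7).
    Reduce coefficients mod 7: 2·t ≡ 0 (mod 7).
    The inverse of 2 mod 7 is 4 (since 2·4 = 8 = 1·7 + 1), so t ≡ 4·0 = 0 ≡ 0 (mod 7).
    Then x = 6 + 72·0 = 6, valid modulo lcm(72, 7) = 504: x ≡ 6 (mod 504).
Verify: 6 mod 8 = 6 ✓, 6 mod 9 = 6 ✓, 6 mod 7 = 6 ✓.

x ≡ 6 (mod 504).


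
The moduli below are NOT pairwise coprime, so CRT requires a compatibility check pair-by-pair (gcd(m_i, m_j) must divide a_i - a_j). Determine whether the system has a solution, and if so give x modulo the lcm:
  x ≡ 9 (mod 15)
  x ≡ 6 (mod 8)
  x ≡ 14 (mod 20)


Moduli 15, 8, 20 are not pairwise coprime, so CRT works modulo lcm(m_i) when all pairwise compatibility conditions hold.
Pairwise compatibility: gcd(m_i, m_j) must divide a_i - a_j for every pair.
Merge one congruence at a time:
  Start: x ≡ 9 (mod 15).
  Combine with x ≡ 6 (mod 8): gcd(15, 8) = 1; 6 - 9 = -3, which IS divisible by 1, so compatible.
    Write x = 9 + 15·t and substitute into x ≡ 6 (mod 8): 15·t ≡ 6 − 9 = -3 (mod 8).
    Reduce coefficients mod 8: 7·t ≡ 5 (mod 8).
    The inverse of 7 mod 8 is 7 (since 7·7 = 49 = 6·8 + 1), so t ≡ 7·5 = 35 ≡ 3 (mod 8).
    Then x = 9 + 15·3 = 54, valid modulo lcm(15, 8) = 120: x ≡ 54 (mod 120).
  Combine with x ≡ 14 (mod 20): gcd(120, 20) = 20; 14 - 54 = -40, which IS divisible by 20, so compatible.
    Write x = 54 + 120·t and substitute into x ≡ 14 (mod 20): 120·t ≡ 14 − 54 = -40 (mod 20).
    Divide the congruence (and modulus) by g = 20: 6·t ≡ -2 (mod 1).
    Modulo 1 every t works; take t = 0.
    Then x = 54 + 120·0 = 54, valid modulo lcm(120, 20) = 120: x ≡ 54 (mod 120).
Verify: 54 mod 15 = 9, 54 mod 8 = 6, 54 mod 20 = 14.

x ≡ 54 (mod 120).


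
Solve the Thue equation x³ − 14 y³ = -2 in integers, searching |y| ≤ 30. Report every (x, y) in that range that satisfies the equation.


The equation is x³ - 14y³ = -2. For fixed y, x³ = 14·y³ − 2, so a solution requires the RHS to be a perfect cube.
Strategy: iterate y from -30 to 30, compute RHS = 14·y³ − 2, and check whether it is a (positive or negative) perfect cube.
Check small values of y:
  y = 0: RHS = -2 is not a perfect cube.
  y = 1: RHS = 12 is not a perfect cube.
  y = -1: RHS = -16 is not a perfect cube.
  y = 2: RHS = 110 is not a perfect cube.
  y = -2: RHS = -114 is not a perfect cube.
  y = 3: RHS = 376 is not a perfect cube.
  y = -3: RHS = -380 is not a perfect cube.
Continuing the search up to |y| = 30 finds no solutions either.
No (x, y) in the scanned range satisfies the equation.

No integer solutions with |y| ≤ 30.


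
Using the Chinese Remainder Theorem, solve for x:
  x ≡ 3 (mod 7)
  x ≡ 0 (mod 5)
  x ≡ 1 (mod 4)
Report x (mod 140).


Moduli 7, 5, 4 are pairwise coprime; by CRT there is a unique solution modulo M = 7 · 5 · 4 = 140.
Solve pairwise, accumulating the modulus:
  Start with x ≡ 3 (mod 7).
  Combine with x ≡ 0 (mod 5): since gcd(7, 5) = 1, we get a unique residue mod 35.
    Write x = 3 + 7·t and substitute into x ≡ 0 (mod 5): 7·t ≡ 0 − 3 = -3 (mod 5).
    Reduce coefficients mod 5: 2·t ≡ 2 (mod 5).
    The inverse of 2 mod 5 is 3 (since 2·3 = 6 = 1·5 + 1), so t ≡ 3·2 = 6 ≡ 1 (mod 5).
    Then x = 3 + 7·1 = 10, valid modulo lcm(7, 5) = 35: x ≡ 10 (mod 35).
  Combine with x ≡ 1 (mod 4): since gcd(35, 4) = 1, we get a unique residue mod 140.
    Write x = 10 + 35·t and substitute into x ≡ 1 (mod 4): 35·t ≡ 1 − 10 = -9 (mod 4).
    Reduce coefficients mod 4: 3·t ≡ 3 (mod 4).
    The inverse of 3 mod 4 is 3 (since 3·3 = 9 = 2·4 + 1), so t ≡ 3·3 = 9 ≡ 1 (mod 4).
    Then x = 10 + 35·1 = 45, valid modulo lcm(35, 4) = 140: x ≡ 45 (mod 140).
Verify: 45 mod 7 = 3 ✓, 45 mod 5 = 0 ✓, 45 mod 4 = 1 ✓.

x ≡ 45 (mod 140).


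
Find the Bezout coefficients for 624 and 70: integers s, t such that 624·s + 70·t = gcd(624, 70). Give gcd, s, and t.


Euclidean algorithm on (624, 70) — divide until remainder is 0:
  624 = 8 · 70 + 64
  70 = 1 · 64 + 6
  64 = 10 · 6 + 4
  6 = 1 · 4 + 2
  4 = 2 · 2 + 0
gcd(624, 70) = 2.
Track Bezout coefficients alongside the remainders: start with r₀ = 624 = a·1 + b·0 (s = 1, t = 0) and r₁ = 70 = a·0 + b·1 (s = 0, t = 1); each new remainder r_{k+1} = r_{k-1} − q_k·r_k inherits s_{k+1} = s_{k-1} − q_k·s_k, t_{k+1} = t_{k-1} − q_k·t_k, so r_k = a·s_k + b·t_k at every step:
  q = 8: r = 64, s = 1 − 8·0 = 1, t = 0 − 8·1 = -8  (check: 624·1 + 70·(-8) = 64)
  q = 1: r = 6, s = 0 − 1·1 = -1, t = 1 − 1·(-8) = 9  (check: 624·(-1) + 70·9 = 6)
  q = 10: r = 4, s = 1 − 10·(-1) = 11, t = -8 − 10·9 = -98  (check: 624·11 + 70·(-98) = 4)
  q = 1: r = 2, s = -1 − 1·11 = -12, t = 9 − 1·(-98) = 107  (check: 624·(-12) + 70·107 = 2)
The row with r = 2 (the gcd) gives the Bezout coefficients s = -12, t = 107.
Result: 624 · (-12) + 70 · (107) = 2.

gcd(624, 70) = 2; s = -12, t = 107 (check: 624·(-12) + 70·107 = 2).


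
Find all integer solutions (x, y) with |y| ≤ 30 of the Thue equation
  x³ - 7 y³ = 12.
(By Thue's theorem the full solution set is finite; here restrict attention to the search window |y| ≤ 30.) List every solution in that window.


The equation is x³ - 7y³ = 12. For fixed y, x³ = 7·y³ + 12, so a solution requires the RHS to be a perfect cube.
Strategy: iterate y from -30 to 30, compute RHS = 7·y³ + 12, and check whether it is a (positive or negative) perfect cube.
Check small values of y:
  y = 0: RHS = 12 is not a perfect cube.
  y = 1: RHS = 19 is not a perfect cube.
  y = -1: RHS = 5 is not a perfect cube.
  y = 2: RHS = 68 is not a perfect cube.
  y = -2: RHS = -44 is not a perfect cube.
  y = 3: RHS = 201 is not a perfect cube.
  y = -3: RHS = -177 is not a perfect cube.
Continuing the search up to |y| = 30 finds no solutions either.
No (x, y) in the scanned range satisfies the equation.

No integer solutions with |y| ≤ 30.


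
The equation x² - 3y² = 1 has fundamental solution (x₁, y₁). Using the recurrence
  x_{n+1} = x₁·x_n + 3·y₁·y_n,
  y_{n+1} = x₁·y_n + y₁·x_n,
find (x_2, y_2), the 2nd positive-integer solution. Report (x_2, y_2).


Step 1: Find the fundamental solution (x₁, y₁) of x² - 3y² = 1.
  Expand √3 as a continued fraction. a₀ = ⌊√3⌋ = 1; iterate m_{k+1} = d_k·a_k − m_k, d_{k+1} = (3 − m_{k+1}²)/d_k, a_{k+1} = ⌊(a₀ + m_{k+1})/d_{k+1}⌋ (starting m₀ = 0, d₀ = 1), with convergents p_k = a_k·p_{k-1} + p_{k-2}, q_k = a_k·q_{k-1} + q_{k-2} (p₋₁ = 1, q₋₁ = 0):
  k = 0: a₀ = 1; p₀/q₀ = 1/1; p₀² − 3·q₀² = 1 − 3 = -2.
  k = 1: m = 1, d = 2, a = ⌊(1 + 1)/2⌋ = 1; p/q = (1·1 + 1)/(1·1 + 0) = 2/1; p² − 3·q² = 4 − 3 = 1.
  The first convergent with p² − 3·q² = 1 gives the fundamental solution (x₁, y₁) = (2, 1).
Step 2: Apply the recurrence (x_{n+1}, y_{n+1}) = (x₁x_n + 3y₁y_n, x₁y_n + y₁x_n) repeatedly.
  From (x_1, y_1) = (2, 1): x_2 = 2·2 + 3·1·1 = 7; y_2 = 2·1 + 1·2 = 4.
Step 3: Verify x_2² - 3·y_2² = 49 - 48 = 1 (should be 1). ✓

(x_1, y_1) = (2, 1); (x_2, y_2) = (7, 4).


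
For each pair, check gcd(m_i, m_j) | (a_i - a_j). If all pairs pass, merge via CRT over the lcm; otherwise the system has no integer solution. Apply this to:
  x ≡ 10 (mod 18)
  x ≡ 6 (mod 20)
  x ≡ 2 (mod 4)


Moduli 18, 20, 4 are not pairwise coprime, so CRT works modulo lcm(m_i) when all pairwise compatibility conditions hold.
Pairwise compatibility: gcd(m_i, m_j) must divide a_i - a_j for every pair.
Merge one congruence at a time:
  Start: x ≡ 10 (mod 18).
  Combine with x ≡ 6 (mod 20): gcd(18, 20) = 2; 6 - 10 = -4, which IS divisible by 2, so compatible.
    Write x = 10 + 18·t and substitute into x ≡ 6 (mod 20): 18·t ≡ 6 − 10 = -4 (mod 20).
    Divide the congruence (and modulus) by g = 2: 9·t ≡ -2 (mod 10).
    Reduce coefficients mod 10: 9·t ≡ 8 (mod 10).
    The inverse of 9 mod 10 is 9 (since 9·9 = 81 = 8·10 + 1), so t ≡ 9·8 = 72 ≡ 2 (mod 10).
    Then x = 10 + 18·2 = 46, valid modulo lcm(18, 20) = 180: x ≡ 46 (mod 180).
  Combine with x ≡ 2 (mod 4): gcd(180, 4) = 4; 2 - 46 = -44, which IS divisible by 4, so compatible.
    Write x = 46 + 180·t and substitute into x ≡ 2 (mod 4): 180·t ≡ 2 − 46 = -44 (mod 4).
    Divide the congruence (and modulus) by g = 4: 45·t ≡ -11 (mod 1).
    Modulo 1 every t works; take t = 0.
    Then x = 46 + 180·0 = 46, valid modulo lcm(180, 4) = 180: x ≡ 46 (mod 180).
Verify: 46 mod 18 = 10, 46 mod 20 = 6, 46 mod 4 = 2.

x ≡ 46 (mod 180).


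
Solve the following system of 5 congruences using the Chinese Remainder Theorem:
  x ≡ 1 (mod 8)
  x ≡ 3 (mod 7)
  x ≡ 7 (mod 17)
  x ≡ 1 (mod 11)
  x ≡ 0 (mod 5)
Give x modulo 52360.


Product of moduli M = 8 · 7 · 17 · 11 · 5 = 52360.
Merge one congruence at a time:
  Start: x ≡ 1 (mod 8).
  Combine with x ≡ 3 (mod 7); new modulus lcm = 56.
    Write x = 1 + 8·t and substitute into x ≡ 3 (mod 7): 8·t ≡ 3 − 1 = 2 (mod 7).
    Reduce coefficients mod 7: 1·t ≡ 2 (mod 7).
    So t ≡ 2 (mod 7).
    Then x = 1 + 8·2 = 17, valid modulo lcm(8, 7) = 56: x ≡ 17 (mod 56).
  Combine with x ≡ 7 (mod 17); new modulus lcm = 952.
    Write x = 17 + 56·t and substitute into x ≡ 7 (mod 17): 56·t ≡ 7 − 17 = -10 (mod 17).
    Reduce coefficients mod 17: 5·t ≡ 7 (mod 17).
    The inverse of 5 mod 17 is 7 (since 5·7 = 35 = 2·17 + 1), so t ≡ 7·7 = 49 ≡ 15 (mod 17).
    Then x = 17 + 56·15 = 857, valid modulo lcm(56, 17) = 952: x ≡ 857 (mod 952).
  Combine with x ≡ 1 (mod 11); new modulus lcm = 10472.
    Write x = 857 + 952·t and substitute into x ≡ 1 (mod 11): 952·t ≡ 1 − 857 = -856 (mod 11).
    Reduce coefficients mod 11: 6·t ≡ 2 (mod 11).
    The inverse of 6 mod 11 is 2 (since 6·2 = 12 = 1·11 + 1), so t ≡ 2·2 = 4 ≡ 4 (mod 11).
    Then x = 857 + 952·4 = 4665, valid modulo lcm(952, 11) = 10472: x ≡ 4665 (mod 10472).
  Combine with x ≡ 0 (mod 5); new modulus lcm = 52360.
    Write x = 4665 + 10472·t and substitute into x ≡ 0 (mod 5): 10472·t ≡ 0 − 4665 = -4665 (mod 5).
    Reduce coefficients mod 5: 2·t ≡ 0 (mod 5).
    The inverse of 2 mod 5 is 3 (since 2·3 = 6 = 1·5 + 1), so t ≡ 3·0 = 0 ≡ 0 (mod 5).
    Then x = 4665 + 10472·0 = 4665, valid modulo lcm(10472, 5) = 52360: x ≡ 4665 (mod 52360).
Verify against each original: 4665 mod 8 = 1, 4665 mod 7 = 3, 4665 mod 17 = 7, 4665 mod 11 = 1, 4665 mod 5 = 0.

x ≡ 4665 (mod 52360).


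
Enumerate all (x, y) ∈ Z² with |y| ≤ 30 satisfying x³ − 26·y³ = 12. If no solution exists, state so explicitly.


The equation is x³ - 26y³ = 12. For fixed y, x³ = 26·y³ + 12, so a solution requires the RHS to be a perfect cube.
Strategy: iterate y from -30 to 30, compute RHS = 26·y³ + 12, and check whether it is a (positive or negative) perfect cube.
Check small values of y:
  y = 0: RHS = 12 is not a perfect cube.
  y = 1: RHS = 38 is not a perfect cube.
  y = -1: RHS = -14 is not a perfect cube.
  y = 2: RHS = 220 is not a perfect cube.
  y = -2: RHS = -196 is not a perfect cube.
  y = 3: RHS = 714 is not a perfect cube.
  y = -3: RHS = -690 is not a perfect cube.
Continuing the search up to |y| = 30 finds no solutions either.
No (x, y) in the scanned range satisfies the equation.

No integer solutions with |y| ≤ 30.


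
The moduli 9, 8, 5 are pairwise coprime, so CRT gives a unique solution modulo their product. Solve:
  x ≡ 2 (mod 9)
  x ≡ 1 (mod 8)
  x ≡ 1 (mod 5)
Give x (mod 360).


Moduli 9, 8, 5 are pairwise coprime; by CRT there is a unique solution modulo M = 9 · 8 · 5 = 360.
Solve pairwise, accumulating the modulus:
  Start with x ≡ 2 (mod 9).
  Combine with x ≡ 1 (mod 8): since gcd(9, 8) = 1, we get a unique residue mod 72.
    Write x = 2 + 9·t and substitute into x ≡ 1 (mod 8): 9·t ≡ 1 − 2 = -1 (mod 8).
    Reduce coefficients mod 8: 1·t ≡ 7 (mod 8).
    So t ≡ 7 (mod 8).
    Then x = 2 + 9·7 = 65, valid modulo lcm(9, 8) = 72: x ≡ 65 (mod 72).
  Combine with x ≡ 1 (mod 5): since gcd(72, 5) = 1, we get a unique residue mod 360.
    Write x = 65 + 72·t and substitute into x ≡ 1 (mod 5): 72·t ≡ 1 − 65 = -64 (mod 5).
    Reduce coefficients mod 5: 2·t ≡ 1 (mod 5).
    The inverse of 2 mod 5 is 3 (since 2·3 = 6 = 1·5 + 1), so t ≡ 3·1 = 3 ≡ 3 (mod 5).
    Then x = 65 + 72·3 = 281, valid modulo lcm(72, 5) = 360: x ≡ 281 (mod 360).
Verify: 281 mod 9 = 2 ✓, 281 mod 8 = 1 ✓, 281 mod 5 = 1 ✓.

x ≡ 281 (mod 360).


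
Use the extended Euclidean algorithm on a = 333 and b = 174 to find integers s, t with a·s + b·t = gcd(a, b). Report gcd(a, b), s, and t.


Euclidean algorithm on (333, 174) — divide until remainder is 0:
  333 = 1 · 174 + 159
  174 = 1 · 159 + 15
  159 = 10 · 15 + 9
  15 = 1 · 9 + 6
  9 = 1 · 6 + 3
  6 = 2 · 3 + 0
gcd(333, 174) = 3.
Track Bezout coefficients alongside the remainders: start with r₀ = 333 = a·1 + b·0 (s = 1, t = 0) and r₁ = 174 = a·0 + b·1 (s = 0, t = 1); each new remainder r_{k+1} = r_{k-1} − q_k·r_k inherits s_{k+1} = s_{k-1} − q_k·s_k, t_{k+1} = t_{k-1} − q_k·t_k, so r_k = a·s_k + b·t_k at every step:
  q = 1: r = 159, s = 1 − 1·0 = 1, t = 0 − 1·1 = -1  (check: 333·1 + 174·(-1) = 159)
  q = 1: r = 15, s = 0 − 1·1 = -1, t = 1 − 1·(-1) = 2  (check: 333·(-1) + 174·2 = 15)
  q = 10: r = 9, s = 1 − 10·(-1) = 11, t = -1 − 10·2 = -21  (check: 333·11 + 174·(-21) = 9)
  q = 1: r = 6, s = -1 − 1·11 = -12, t = 2 − 1·(-21) = 23  (check: 333·(-12) + 174·23 = 6)
  q = 1: r = 3, s = 11 − 1·(-12) = 23, t = -21 − 1·23 = -44  (check: 333·23 + 174·(-44) = 3)
The row with r = 3 (the gcd) gives the Bezout coefficients s = 23, t = -44.
Result: 333 · (23) + 174 · (-44) = 3.

gcd(333, 174) = 3; s = 23, t = -44 (check: 333·23 + 174·(-44) = 3).


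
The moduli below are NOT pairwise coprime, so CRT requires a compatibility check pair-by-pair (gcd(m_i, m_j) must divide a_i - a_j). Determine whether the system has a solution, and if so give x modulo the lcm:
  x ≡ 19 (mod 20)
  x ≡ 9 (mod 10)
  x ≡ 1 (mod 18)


Moduli 20, 10, 18 are not pairwise coprime, so CRT works modulo lcm(m_i) when all pairwise compatibility conditions hold.
Pairwise compatibility: gcd(m_i, m_j) must divide a_i - a_j for every pair.
Merge one congruence at a time:
  Start: x ≡ 19 (mod 20).
  Combine with x ≡ 9 (mod 10): gcd(20, 10) = 10; 9 - 19 = -10, which IS divisible by 10, so compatible.
    Write x = 19 + 20·t and substitute into x ≡ 9 (mod 10): 20·t ≡ 9 − 19 = -10 (mod 10).
    Divide the congruence (and modulus) by g = 10: 2·t ≡ -1 (mod 1).
    Modulo 1 every t works; take t = 0.
    Then x = 19 + 20·0 = 19, valid modulo lcm(20, 10) = 20: x ≡ 19 (mod 20).
  Combine with x ≡ 1 (mod 18): gcd(20, 18) = 2; 1 - 19 = -18, which IS divisible by 2, so compatible.
    Write x = 19 + 20·t and substitute into x ≡ 1 (mod 18): 20·t ≡ 1 − 19 = -18 (mod 18).
    Divide the congruence (and modulus) by g = 2: 10·t ≡ -9 (mod 9).
    Reduce coefficients mod 9: 1·t ≡ 0 (mod 9).
    So t ≡ 0 (mod 9).
    Then x = 19 + 20·0 = 19, valid modulo lcm(20, 18) = 180: x ≡ 19 (mod 180).
Verify: 19 mod 20 = 19, 19 mod 10 = 9, 19 mod 18 = 1.

x ≡ 19 (mod 180).


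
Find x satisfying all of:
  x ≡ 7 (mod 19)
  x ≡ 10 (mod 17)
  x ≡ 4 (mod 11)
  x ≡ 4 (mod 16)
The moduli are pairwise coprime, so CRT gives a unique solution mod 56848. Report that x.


Product of moduli M = 19 · 17 · 11 · 16 = 56848.
Merge one congruence at a time:
  Start: x ≡ 7 (mod 19).
  Combine with x ≡ 10 (mod 17); new modulus lcm = 323.
    Write x = 7 + 19·t and substitute into x ≡ 10 (mod 17): 19·t ≡ 10 − 7 = 3 (mod 17).
    Reduce coefficients mod 17: 2·t ≡ 3 (mod 17).
    The inverse of 2 mod 17 is 9 (since 2·9 = 18 = 1·17 + 1), so t ≡ 9·3 = 27 ≡ 10 (mod 17).
    Then x = 7 + 19·10 = 197, valid modulo lcm(19, 17) = 323: x ≡ 197 (mod 323).
  Combine with x ≡ 4 (mod 11); new modulus lcm = 3553.
    Write x = 197 + 323·t and substitute into x ≡ 4 (mod 11): 323·t ≡ 4 − 197 = -193 (mod 11).
    Reduce coefficients mod 11: 4·t ≡ 5 (mod 11).
    The inverse of 4 mod 11 is 3 (since 4·3 = 12 = 1·11 + 1), so t ≡ 3·5 = 15 ≡ 4 (mod 11).
    Then x = 197 + 323·4 = 1489, valid modulo lcm(323, 11) = 3553: x ≡ 1489 (mod 3553).
  Combine with x ≡ 4 (mod 16); new modulus lcm = 56848.
    Write x = 1489 + 3553·t and substitute into x ≡ 4 (mod 16): 3553·t ≡ 4 − 1489 = -1485 (mod 16).
    Reduce coefficients mod 16: 1·t ≡ 3 (mod 16).
    So t ≡ 3 (mod 16).
    Then x = 1489 + 3553·3 = 12148, valid modulo lcm(3553, 16) = 56848: x ≡ 12148 (mod 56848).
Verify against each original: 12148 mod 19 = 7, 12148 mod 17 = 10, 12148 mod 11 = 4, 12148 mod 16 = 4.

x ≡ 12148 (mod 56848).


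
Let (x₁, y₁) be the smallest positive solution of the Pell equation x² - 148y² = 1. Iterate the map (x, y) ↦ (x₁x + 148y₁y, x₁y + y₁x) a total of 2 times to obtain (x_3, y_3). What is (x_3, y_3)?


Step 1: Find the fundamental solution (x₁, y₁) of x² - 148y² = 1.
  Expand √148 as a continued fraction. a₀ = ⌊√148⌋ = 12; iterate m_{k+1} = d_k·a_k − m_k, d_{k+1} = (148 − m_{k+1}²)/d_k, a_{k+1} = ⌊(a₀ + m_{k+1})/d_{k+1}⌋ (starting m₀ = 0, d₀ = 1), with convergents p_k = a_k·p_{k-1} + p_{k-2}, q_k = a_k·q_{k-1} + q_{k-2} (p₋₁ = 1, q₋₁ = 0):
  k = 0: a₀ = 12; p₀/q₀ = 12/1; p₀² − 148·q₀² = 144 − 148 = -4.
  k = 1: m = 12, d = 4, a = ⌊(12 + 12)/4⌋ = 6; p/q = (6·12 + 1)/(6·1 + 0) = 73/6; p² − 148·q² = 5329 − 5328 = 1.
  The first convergent with p² − 148·q² = 1 gives the fundamental solution (x₁, y₁) = (73, 6).
Step 2: Apply the recurrence (x_{n+1}, y_{n+1}) = (x₁x_n + 148y₁y_n, x₁y_n + y₁x_n) repeatedly.
  From (x_1, y_1) = (73, 6): x_2 = 73·73 + 148·6·6 = 10657; y_2 = 73·6 + 6·73 = 876.
  From (x_2, y_2) = (10657, 876): x_3 = 73·10657 + 148·6·876 = 1555849; y_3 = 73·876 + 6·10657 = 127890.
Step 3: Verify x_3² - 148·y_3² = 2420666110801 - 2420666110800 = 1 (should be 1). ✓

(x_1, y_1) = (73, 6); (x_3, y_3) = (1555849, 127890).


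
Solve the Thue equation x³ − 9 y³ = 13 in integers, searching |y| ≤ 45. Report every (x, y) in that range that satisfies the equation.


The equation is x³ - 9y³ = 13. For fixed y, x³ = 9·y³ + 13, so a solution requires the RHS to be a perfect cube.
Strategy: iterate y from -45 to 45, compute RHS = 9·y³ + 13, and check whether it is a (positive or negative) perfect cube.
Check small values of y:
  y = 0: RHS = 13 is not a perfect cube.
  y = 1: RHS = 22 is not a perfect cube.
  y = -1: RHS = 4 is not a perfect cube.
  y = 2: RHS = 85 is not a perfect cube.
  y = -2: RHS = -59 is not a perfect cube.
  y = 3: RHS = 256 is not a perfect cube.
  y = -3: RHS = -230 is not a perfect cube.
Continuing the search up to |y| = 45 finds no solutions either.
No (x, y) in the scanned range satisfies the equation.

No integer solutions with |y| ≤ 45.


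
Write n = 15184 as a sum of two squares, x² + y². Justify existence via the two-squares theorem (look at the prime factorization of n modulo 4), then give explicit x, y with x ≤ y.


Step 1: Factor n = 15184 = 2^4 · 13 · 73.
Step 2: Check the mod-4 condition on each prime factor: 2 = 2 (special); 13 ≡ 1 (mod 4), exponent 1; 73 ≡ 1 (mod 4), exponent 1.
All primes ≡ 3 (mod 4) appear to even exponent (or don't appear), so by the two-squares theorem n IS expressible as a sum of two squares.
Step 3: Build a representation. Group n = k² · m with k = 4 and m = 13 · 73 = 949 (a product of primes ≡ 1 (mod 4)); a representation of m scales to one of n via (k·x)² + (k·y)² = k²(x² + y²). Each prime p ≡ 1 (mod 4) is itself a sum of two squares; find a² by testing p − a² for a perfect square:
  13: 13 − 1² = 12, 13 − 2² = 9 = 3² ⇒ 13 = 2² + 3².
  73: 73 − 1² = 72, 73 − 2² = 69, 73 − 3² = 64 = 8² ⇒ 73 = 3² + 8².
  Combine using the Brahmagupta–Fibonacci identity (a² + b²)(c² + d²) = (ac − bd)² + (ad + bc)² = (ac + bd)² + (ad − bc)²:
  13 · 73 = 949: from (2² + 3²)(3² + 8²), take (2·3 − 3·8, 2·8 + 3·3) = (6 − 24, 16 + 9) = (-18, 25); dropping signs (only squares matter) gives (18, 25); check 18² + 25² = 324 + 625 = 949 ✓.
  Scale by k = 4: (4·18, 4·25) = (72, 100).
Step 4: Order so x ≤ y and verify: 72² + 100² = 5184 + 10000 = 15184 = n. ✓

n = 15184 = 72² + 100² (one valid representation with x ≤ y).


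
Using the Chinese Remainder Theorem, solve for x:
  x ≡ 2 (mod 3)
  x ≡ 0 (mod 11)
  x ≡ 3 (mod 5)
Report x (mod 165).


Moduli 3, 11, 5 are pairwise coprime; by CRT there is a unique solution modulo M = 3 · 11 · 5 = 165.
Solve pairwise, accumulating the modulus:
  Start with x ≡ 2 (mod 3).
  Combine with x ≡ 0 (mod 11): since gcd(3, 11) = 1, we get a unique residue mod 33.
    Write x = 2 + 3·t and substitute into x ≡ 0 (mod 11): 3·t ≡ 0 − 2 = -2 (mod 11).
    Reduce coefficients mod 11: 3·t ≡ 9 (mod 11).
    The inverse of 3 mod 11 is 4 (since 3·4 = 12 = 1·11 + 1), so t ≡ 4·9 = 36 ≡ 3 (mod 11).
    Then x = 2 + 3·3 = 11, valid modulo lcm(3, 11) = 33: x ≡ 11 (mod 33).
  Combine with x ≡ 3 (mod 5): since gcd(33, 5) = 1, we get a unique residue mod 165.
    Write x = 11 + 33·t and substitute into x ≡ 3 (mod 5): 33·t ≡ 3 − 11 = -8 (mod 5).
    Reduce coefficients mod 5: 3·t ≡ 2 (mod 5).
    The inverse of 3 mod 5 is 2 (since 3·2 = 6 = 1·5 + 1), so t ≡ 2·2 = 4 ≡ 4 (mod 5).
    Then x = 11 + 33·4 = 143, valid modulo lcm(33, 5) = 165: x ≡ 143 (mod 165).
Verify: 143 mod 3 = 2 ✓, 143 mod 11 = 0 ✓, 143 mod 5 = 3 ✓.

x ≡ 143 (mod 165).


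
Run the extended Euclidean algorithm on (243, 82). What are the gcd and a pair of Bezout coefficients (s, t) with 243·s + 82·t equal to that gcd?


Euclidean algorithm on (243, 82) — divide until remainder is 0:
  243 = 2 · 82 + 79
  82 = 1 · 79 + 3
  79 = 26 · 3 + 1
  3 = 3 · 1 + 0
gcd(243, 82) = 1.
Track Bezout coefficients alongside the remainders: start with r₀ = 243 = a·1 + b·0 (s = 1, t = 0) and r₁ = 82 = a·0 + b·1 (s = 0, t = 1); each new remainder r_{k+1} = r_{k-1} − q_k·r_k inherits s_{k+1} = s_{k-1} − q_k·s_k, t_{k+1} = t_{k-1} − q_k·t_k, so r_k = a·s_k + b·t_k at every step:
  q = 2: r = 79, s = 1 − 2·0 = 1, t = 0 − 2·1 = -2  (check: 243·1 + 82·(-2) = 79)
  q = 1: r = 3, s = 0 − 1·1 = -1, t = 1 − 1·(-2) = 3  (check: 243·(-1) + 82·3 = 3)
  q = 26: r = 1, s = 1 − 26·(-1) = 27, t = -2 − 26·3 = -80  (check: 243·27 + 82·(-80) = 1)
The row with r = 1 (the gcd) gives the Bezout coefficients s = 27, t = -80.
Result: 243 · (27) + 82 · (-80) = 1.

gcd(243, 82) = 1; s = 27, t = -80 (check: 243·27 + 82·(-80) = 1).


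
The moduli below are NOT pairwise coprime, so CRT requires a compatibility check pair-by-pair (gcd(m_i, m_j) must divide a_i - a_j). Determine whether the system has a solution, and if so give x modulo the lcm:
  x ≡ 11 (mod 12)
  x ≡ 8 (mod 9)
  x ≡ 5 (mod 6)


Moduli 12, 9, 6 are not pairwise coprime, so CRT works modulo lcm(m_i) when all pairwise compatibility conditions hold.
Pairwise compatibility: gcd(m_i, m_j) must divide a_i - a_j for every pair.
Merge one congruence at a time:
  Start: x ≡ 11 (mod 12).
  Combine with x ≡ 8 (mod 9): gcd(12, 9) = 3; 8 - 11 = -3, which IS divisible by 3, so compatible.
    Write x = 11 + 12·t and substitute into x ≡ 8 (mod 9): 12·t ≡ 8 − 11 = -3 (mod 9).
    Divide the congruence (and modulus) by g = 3: 4·t ≡ -1 (mod 3).
    Reduce coefficients mod 3: 1·t ≡ 2 (mod 3).
    So t ≡ 2 (mod 3).
    Then x = 11 + 12·2 = 35, valid modulo lcm(12, 9) = 36: x ≡ 35 (mod 36).
  Combine with x ≡ 5 (mod 6): gcd(36, 6) = 6; 5 - 35 = -30, which IS divisible by 6, so compatible.
    Write x = 35 + 36·t and substitute into x ≡ 5 (mod 6): 36·t ≡ 5 − 35 = -30 (mod 6).
    Divide the congruence (and modulus) by g = 6: 6·t ≡ -5 (mod 1).
    Modulo 1 every t works; take t = 0.
    Then x = 35 + 36·0 = 35, valid modulo lcm(36, 6) = 36: x ≡ 35 (mod 36).
Verify: 35 mod 12 = 11, 35 mod 9 = 8, 35 mod 6 = 5.

x ≡ 35 (mod 36).


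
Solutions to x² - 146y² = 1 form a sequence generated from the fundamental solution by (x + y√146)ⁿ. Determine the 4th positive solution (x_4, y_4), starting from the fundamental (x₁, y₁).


Step 1: Find the fundamental solution (x₁, y₁) of x² - 146y² = 1.
  Expand √146 as a continued fraction. a₀ = ⌊√146⌋ = 12; iterate m_{k+1} = d_k·a_k − m_k, d_{k+1} = (146 − m_{k+1}²)/d_k, a_{k+1} = ⌊(a₀ + m_{k+1})/d_{k+1}⌋ (starting m₀ = 0, d₀ = 1), with convergents p_k = a_k·p_{k-1} + p_{k-2}, q_k = a_k·q_{k-1} + q_{k-2} (p₋₁ = 1, q₋₁ = 0):
  k = 0: a₀ = 12; p₀/q₀ = 12/1; p₀² − 146·q₀² = 144 − 146 = -2.
  k = 1: m = 12, d = 2, a = ⌊(12 + 12)/2⌋ = 12; p/q = (12·12 + 1)/(12·1 + 0) = 145/12; p² − 146·q² = 21025 − 21024 = 1.
  The first convergent with p² − 146·q² = 1 gives the fundamental solution (x₁, y₁) = (145, 12).
Step 2: Apply the recurrence (x_{n+1}, y_{n+1}) = (x₁x_n + 146y₁y_n, x₁y_n + y₁x_n) repeatedly.
  From (x_1, y_1) = (145, 12): x_2 = 145·145 + 146·12·12 = 42049; y_2 = 145·12 + 12·145 = 3480.
  From (x_2, y_2) = (42049, 3480): x_3 = 145·42049 + 146·12·3480 = 12194065; y_3 = 145·3480 + 12·42049 = 1009188.
  From (x_3, y_3) = (12194065, 1009188): x_4 = 145·12194065 + 146·12·1009188 = 3536236801; y_4 = 145·1009188 + 12·12194065 = 292661040.
Step 3: Verify x_4² - 146·y_4² = 12504970712746713601 - 12504970712746713600 = 1 (should be 1). ✓

(x_1, y_1) = (145, 12); (x_4, y_4) = (3536236801, 292661040).


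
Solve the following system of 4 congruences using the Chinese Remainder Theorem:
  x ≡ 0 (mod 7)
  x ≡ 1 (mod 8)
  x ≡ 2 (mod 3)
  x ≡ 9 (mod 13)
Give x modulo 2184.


Product of moduli M = 7 · 8 · 3 · 13 = 2184.
Merge one congruence at a time:
  Start: x ≡ 0 (mod 7).
  Combine with x ≡ 1 (mod 8); new modulus lcm = 56.
    Write x = 0 + 7·t and substitute into x ≡ 1 (mod 8): 7·t ≡ 1 − 0 = 1 (mod 8).
    The inverse of 7 mod 8 is 7 (since 7·7 = 49 = 6·8 + 1), so t ≡ 7·1 = 7 ≡ 7 (mod 8).
    Then x = 0 + 7·7 = 49, valid modulo lcm(7, 8) = 56: x ≡ 49 (mod 56).
  Combine with x ≡ 2 (mod 3); new modulus lcm = 168.
    Write x = 49 + 56·t and substitute into x ≡ 2 (mod 3): 56·t ≡ 2 − 49 = -47 (mod 3).
    Reduce coefficients mod 3: 2·t ≡ 1 (mod 3).
    The inverse of 2 mod 3 is 2 (since 2·2 = 4 = 1·3 + 1), so t ≡ 2·1 = 2 ≡ 2 (mod 3).
    Then x = 49 + 56·2 = 161, valid modulo lcm(56, 3) = 168: x ≡ 161 (mod 168).
  Combine with x ≡ 9 (mod 13); new modulus lcm = 2184.
    Write x = 161 + 168·t and substitute into x ≡ 9 (mod 13): 168·t ≡ 9 − 161 = -152 (mod 13).
    Reduce coefficients mod 13: 12·t ≡ 4 (mod 13).
    The inverse of 12 mod 13 is 12 (since 12·12 = 144 = 11·13 + 1), so t ≡ 12·4 = 48 ≡ 9 (mod 13).
    Then x = 161 + 168·9 = 1673, valid modulo lcm(168, 13) = 2184: x ≡ 1673 (mod 2184).
Verify against each original: 1673 mod 7 = 0, 1673 mod 8 = 1, 1673 mod 3 = 2, 1673 mod 13 = 9.

x ≡ 1673 (mod 2184).


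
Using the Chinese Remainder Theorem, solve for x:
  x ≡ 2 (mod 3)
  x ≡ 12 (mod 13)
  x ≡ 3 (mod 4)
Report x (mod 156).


Moduli 3, 13, 4 are pairwise coprime; by CRT there is a unique solution modulo M = 3 · 13 · 4 = 156.
Solve pairwise, accumulating the modulus:
  Start with x ≡ 2 (mod 3).
  Combine with x ≡ 12 (mod 13): since gcd(3, 13) = 1, we get a unique residue mod 39.
    Write x = 2 + 3·t and substitute into x ≡ 12 (mod 13): 3·t ≡ 12 − 2 = 10 (mod 13).
    The inverse of 3 mod 13 is 9 (since 3·9 = 27 = 2·13 + 1), so t ≡ 9·10 = 90 ≡ 12 (mod 13).
    Then x = 2 + 3·12 = 38, valid modulo lcm(3, 13) = 39: x ≡ 38 (mod 39).
  Combine with x ≡ 3 (mod 4): since gcd(39, 4) = 1, we get a unique residue mod 156.
    Write x = 38 + 39·t and substitute into x ≡ 3 (mod 4): 39·t ≡ 3 − 38 = -35 (mod 4).
    Reduce coefficients mod 4: 3·t ≡ 1 (mod 4).
    The inverse of 3 mod 4 is 3 (since 3·3 = 9 = 2·4 + 1), so t ≡ 3·1 = 3 ≡ 3 (mod 4).
    Then x = 38 + 39·3 = 155, valid modulo lcm(39, 4) = 156: x ≡ 155 (mod 156).
Verify: 155 mod 3 = 2 ✓, 155 mod 13 = 12 ✓, 155 mod 4 = 3 ✓.

x ≡ 155 (mod 156).


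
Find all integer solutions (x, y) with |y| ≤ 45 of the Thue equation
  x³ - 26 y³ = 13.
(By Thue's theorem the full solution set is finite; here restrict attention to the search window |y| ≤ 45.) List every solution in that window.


The equation is x³ - 26y³ = 13. For fixed y, x³ = 26·y³ + 13, so a solution requires the RHS to be a perfect cube.
Strategy: iterate y from -45 to 45, compute RHS = 26·y³ + 13, and check whether it is a (positive or negative) perfect cube.
Check small values of y:
  y = 0: RHS = 13 is not a perfect cube.
  y = 1: RHS = 39 is not a perfect cube.
  y = -1: RHS = -13 is not a perfect cube.
  y = 2: RHS = 221 is not a perfect cube.
  y = -2: RHS = -195 is not a perfect cube.
  y = 3: RHS = 715 is not a perfect cube.
  y = -3: RHS = -689 is not a perfect cube.
Continuing the search up to |y| = 45 finds no solutions either.
No (x, y) in the scanned range satisfies the equation.

No integer solutions with |y| ≤ 45.


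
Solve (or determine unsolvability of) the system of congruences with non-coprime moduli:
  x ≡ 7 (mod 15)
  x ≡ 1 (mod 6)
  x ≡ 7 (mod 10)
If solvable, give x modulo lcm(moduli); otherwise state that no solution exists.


Moduli 15, 6, 10 are not pairwise coprime, so CRT works modulo lcm(m_i) when all pairwise compatibility conditions hold.
Pairwise compatibility: gcd(m_i, m_j) must divide a_i - a_j for every pair.
Merge one congruence at a time:
  Start: x ≡ 7 (mod 15).
  Combine with x ≡ 1 (mod 6): gcd(15, 6) = 3; 1 - 7 = -6, which IS divisible by 3, so compatible.
    Write x = 7 + 15·t and substitute into x ≡ 1 (mod 6): 15·t ≡ 1 − 7 = -6 (mod 6).
    Divide the congruence (and modulus) by g = 3: 5·t ≡ -2 (mod 2).
    Reduce coefficients mod 2: 1·t ≡ 0 (mod 2).
    So t ≡ 0 (mod 2).
    Then x = 7 + 15·0 = 7, valid modulo lcm(15, 6) = 30: x ≡ 7 (mod 30).
  Combine with x ≡ 7 (mod 10): gcd(30, 10) = 10; 7 - 7 = 0, which IS divisible by 10, so compatible.
    Write x = 7 + 30·t and substitute into x ≡ 7 (mod 10): 30·t ≡ 7 − 7 = 0 (mod 10).
    Divide the congruence (and modulus) by g = 10: 3·t ≡ 0 (mod 1).
    Modulo 1 every t works; take t = 0.
    Then x = 7 + 30·0 = 7, valid modulo lcm(30, 10) = 30: x ≡ 7 (mod 30).
Verify: 7 mod 15 = 7, 7 mod 6 = 1, 7 mod 10 = 7.

x ≡ 7 (mod 30).


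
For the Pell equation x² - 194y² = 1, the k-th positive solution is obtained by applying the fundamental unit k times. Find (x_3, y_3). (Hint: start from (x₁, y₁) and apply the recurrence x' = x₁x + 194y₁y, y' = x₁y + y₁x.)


Step 1: Find the fundamental solution (x₁, y₁) of x² - 194y² = 1.
  Expand √194 as a continued fraction. a₀ = ⌊√194⌋ = 13; iterate m_{k+1} = d_k·a_k − m_k, d_{k+1} = (194 − m_{k+1}²)/d_k, a_{k+1} = ⌊(a₀ + m_{k+1})/d_{k+1}⌋ (starting m₀ = 0, d₀ = 1), with convergents p_k = a_k·p_{k-1} + p_{k-2}, q_k = a_k·q_{k-1} + q_{k-2} (p₋₁ = 1, q₋₁ = 0):
  k = 0: a₀ = 13; p₀/q₀ = 13/1; p₀² − 194·q₀² = 169 − 194 = -25.
  k = 1: m = 13, d = 25, a = ⌊(13 + 13)/25⌋ = 1; p/q = (1·13 + 1)/(1·1 + 0) = 14/1; p² − 194·q² = 196 − 194 = 2.
  k = 2: m = 12, d = 2, a = ⌊(13 + 12)/2⌋ = 12; p/q = (12·14 + 13)/(12·1 + 1) = 181/13; p² − 194·q² = 32761 − 32786 = -25.
  k = 3: m = 12, d = 25, a = ⌊(13 + 12)/25⌋ = 1; p/q = (1·181 + 14)/(1·13 + 1) = 195/14; p² − 194·q² = 38025 − 38024 = 1.
  The first convergent with p² − 194·q² = 1 gives the fundamental solution (x₁, y₁) = (195, 14).
Step 2: Apply the recurrence (x_{n+1}, y_{n+1}) = (x₁x_n + 194y₁y_n, x₁y_n + y₁x_n) repeatedly.
  From (x_1, y_1) = (195, 14): x_2 = 195·195 + 194·14·14 = 76049; y_2 = 195·14 + 14·195 = 5460.
  From (x_2, y_2) = (76049, 5460): x_3 = 195·76049 + 194·14·5460 = 29658915; y_3 = 195·5460 + 14·76049 = 2129386.
Step 3: Verify x_3² - 194·y_3² = 879651238977225 - 879651238977224 = 1 (should be 1). ✓

(x_1, y_1) = (195, 14); (x_3, y_3) = (29658915, 2129386).


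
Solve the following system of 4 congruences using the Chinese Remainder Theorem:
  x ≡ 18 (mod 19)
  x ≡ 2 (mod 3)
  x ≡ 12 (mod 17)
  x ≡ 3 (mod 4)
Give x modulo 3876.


Product of moduli M = 19 · 3 · 17 · 4 = 3876.
Merge one congruence at a time:
  Start: x ≡ 18 (mod 19).
  Combine with x ≡ 2 (mod 3); new modulus lcm = 57.
    Write x = 18 + 19·t and substitute into x ≡ 2 (mod 3): 19·t ≡ 2 − 18 = -16 (mod 3).
    Reduce coefficients mod 3: 1·t ≡ 2 (mod 3).
    So t ≡ 2 (mod 3).
    Then x = 18 + 19·2 = 56, valid modulo lcm(19, 3) = 57: x ≡ 56 (mod 57).
  Combine with x ≡ 12 (mod 17); new modulus lcm = 969.
    Write x = 56 + 57·t and substitute into x ≡ 12 (mod 17): 57·t ≡ 12 − 56 = -44 (mod 17).
    Reduce coefficients mod 17: 6·t ≡ 7 (mod 17).
    The inverse of 6 mod 17 is 3 (since 6·3 = 18 = 1·17 + 1), so t ≡ 3·7 = 21 ≡ 4 (mod 17).
    Then x = 56 + 57·4 = 284, valid modulo lcm(57, 17) = 969: x ≡ 284 (mod 969).
  Combine with x ≡ 3 (mod 4); new modulus lcm = 3876.
    Write x = 284 + 969·t and substitute into x ≡ 3 (mod 4): 969·t ≡ 3 − 284 = -281 (mod 4).
    Reduce coefficients mod 4: 1·t ≡ 3 (mod 4).
    So t ≡ 3 (mod 4).
    Then x = 284 + 969·3 = 3191, valid modulo lcm(969, 4) = 3876: x ≡ 3191 (mod 3876).
Verify against each original: 3191 mod 19 = 18, 3191 mod 3 = 2, 3191 mod 17 = 12, 3191 mod 4 = 3.

x ≡ 3191 (mod 3876).


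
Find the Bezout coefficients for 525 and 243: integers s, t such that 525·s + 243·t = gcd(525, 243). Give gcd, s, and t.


Euclidean algorithm on (525, 243) — divide until remainder is 0:
  525 = 2 · 243 + 39
  243 = 6 · 39 + 9
  39 = 4 · 9 + 3
  9 = 3 · 3 + 0
gcd(525, 243) = 3.
Track Bezout coefficients alongside the remainders: start with r₀ = 525 = a·1 + b·0 (s = 1, t = 0) and r₁ = 243 = a·0 + b·1 (s = 0, t = 1); each new remainder r_{k+1} = r_{k-1} − q_k·r_k inherits s_{k+1} = s_{k-1} − q_k·s_k, t_{k+1} = t_{k-1} − q_k·t_k, so r_k = a·s_k + b·t_k at every step:
  q = 2: r = 39, s = 1 − 2·0 = 1, t = 0 − 2·1 = -2  (check: 525·1 + 243·(-2) = 39)
  q = 6: r = 9, s = 0 − 6·1 = -6, t = 1 − 6·(-2) = 13  (check: 525·(-6) + 243·13 = 9)
  q = 4: r = 3, s = 1 − 4·(-6) = 25, t = -2 − 4·13 = -54  (check: 525·25 + 243·(-54) = 3)
The row with r = 3 (the gcd) gives the Bezout coefficients s = 25, t = -54.
Result: 525 · (25) + 243 · (-54) = 3.

gcd(525, 243) = 3; s = 25, t = -54 (check: 525·25 + 243·(-54) = 3).


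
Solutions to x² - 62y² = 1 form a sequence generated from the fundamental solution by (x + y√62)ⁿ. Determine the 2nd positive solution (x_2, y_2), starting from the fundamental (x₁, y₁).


Step 1: Find the fundamental solution (x₁, y₁) of x² - 62y² = 1.
  Expand √62 as a continued fraction. a₀ = ⌊√62⌋ = 7; iterate m_{k+1} = d_k·a_k − m_k, d_{k+1} = (62 − m_{k+1}²)/d_k, a_{k+1} = ⌊(a₀ + m_{k+1})/d_{k+1}⌋ (starting m₀ = 0, d₀ = 1), with convergents p_k = a_k·p_{k-1} + p_{k-2}, q_k = a_k·q_{k-1} + q_{k-2} (p₋₁ = 1, q₋₁ = 0):
  k = 0: a₀ = 7; p₀/q₀ = 7/1; p₀² − 62·q₀² = 49 − 62 = -13.
  k = 1: m = 7, d = 13, a = ⌊(7 + 7)/13⌋ = 1; p/q = (1·7 + 1)/(1·1 + 0) = 8/1; p² − 62·q² = 64 − 62 = 2.
  k = 2: m = 6, d = 2, a = ⌊(7 + 6)/2⌋ = 6; p/q = (6·8 + 7)/(6·1 + 1) = 55/7; p² − 62·q² = 3025 − 3038 = -13.
  k = 3: m = 6, d = 13, a = ⌊(7 + 6)/13⌋ = 1; p/q = (1·55 + 8)/(1·7 + 1) = 63/8; p² − 62·q² = 3969 − 3968 = 1.
  The first convergent with p² − 62·q² = 1 gives the fundamental solution (x₁, y₁) = (63, 8).
Step 2: Apply the recurrence (x_{n+1}, y_{n+1}) = (x₁x_n + 62y₁y_n, x₁y_n + y₁x_n) repeatedly.
  From (x_1, y_1) = (63, 8): x_2 = 63·63 + 62·8·8 = 7937; y_2 = 63·8 + 8·63 = 1008.
Step 3: Verify x_2² - 62·y_2² = 62995969 - 62995968 = 1 (should be 1). ✓

(x_1, y_1) = (63, 8); (x_2, y_2) = (7937, 1008).


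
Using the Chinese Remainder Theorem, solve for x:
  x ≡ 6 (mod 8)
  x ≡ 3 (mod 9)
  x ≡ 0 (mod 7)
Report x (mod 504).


Moduli 8, 9, 7 are pairwise coprime; by CRT there is a unique solution modulo M = 8 · 9 · 7 = 504.
Solve pairwise, accumulating the modulus:
  Start with x ≡ 6 (mod 8).
  Combine with x ≡ 3 (mod 9): since gcd(8, 9) = 1, we get a unique residue mod 72.
    Write x = 6 + 8·t and substitute into x ≡ 3 (mod 9): 8·t ≡ 3 − 6 = -3 (mod 9).
    Reduce coefficients mod 9: 8·t ≡ 6 (mod 9).
    The inverse of 8 mod 9 is 8 (since 8·8 = 64 = 7·9 + 1), so t ≡ 8·6 = 48 ≡ 3 (mod 9).
    Then x = 6 + 8·3 = 30, valid modulo lcm(8, 9) = 72: x ≡ 30 (mod 72).
  Combine with x ≡ 0 (mod 7): since gcd(72, 7) = 1, we get a unique residue mod 504.
    Write x = 30 + 72·t and substitute into x ≡ 0 (mod 7): 72·t ≡ 0 − 30 = -30 (mod 7).
    Reduce coefficients mod 7: 2·t ≡ 5 (mod 7).
    The inverse of 2 mod 7 is 4 (since 2·4 = 8 = 1·7 + 1), so t ≡ 4·5 = 20 ≡ 6 (mod 7).
    Then x = 30 + 72·6 = 462, valid modulo lcm(72, 7) = 504: x ≡ 462 (mod 504).
Verify: 462 mod 8 = 6 ✓, 462 mod 9 = 3 ✓, 462 mod 7 = 0 ✓.

x ≡ 462 (mod 504).
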